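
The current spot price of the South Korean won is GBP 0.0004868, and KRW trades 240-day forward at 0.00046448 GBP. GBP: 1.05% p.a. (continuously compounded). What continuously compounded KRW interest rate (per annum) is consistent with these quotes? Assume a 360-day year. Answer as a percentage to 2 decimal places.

8.09%

T = 240/360 years.
F/S = 0.00046448/0.0004868 = 0.9541495 = (growth of GBP) / (growth of KRW).
GBP growth factor: e^(0.0105×240/360) = 1.0070246.
That pins the KRW growth at 1.0554159.
Take logs: ln 1.0554159 / (240/360) = 0.080902, so 8.09%.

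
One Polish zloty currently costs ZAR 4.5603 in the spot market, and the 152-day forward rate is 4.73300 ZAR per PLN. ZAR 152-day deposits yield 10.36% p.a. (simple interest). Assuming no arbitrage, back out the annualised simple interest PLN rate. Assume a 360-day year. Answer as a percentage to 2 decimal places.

1.34%

T = 152/360 years.
CIP gives F = S · g_ZAR/g_PLN, so g_ZAR/g_PLN = 4.733/4.5603 = 1.0378703.
The ZAR side grows by 1 + 0.1036×152/360 = 1.0437422.
That pins the PLN growth at 1.0056576.
r = (1.0056576 − 1)/(152/360) = 0.013400 → 1.34%.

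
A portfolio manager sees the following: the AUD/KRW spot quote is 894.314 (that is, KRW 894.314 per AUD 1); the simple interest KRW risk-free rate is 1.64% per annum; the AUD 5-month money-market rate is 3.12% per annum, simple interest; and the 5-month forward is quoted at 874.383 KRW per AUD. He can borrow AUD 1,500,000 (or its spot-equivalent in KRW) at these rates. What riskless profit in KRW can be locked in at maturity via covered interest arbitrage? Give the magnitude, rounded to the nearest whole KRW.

KRW 22,012,750

T = 5/12 years.
Keep in AUD, deliver into the forward: 1,500,000·1.013000·874.383 = KRW 1,328,624,968.50.
Swap to KRW now, deposit: 1,500,000·894.314·1.006833333333 = KRW 1,350,637,718.50.
The quoted forward undervalues AUD, so borrow AUD, convert to KRW at spot, deposit the KRW at 1.64%, and buy AUD forward at 874.383 to cover the loan.
Profit = 1,350,637,718.50 − 1,328,624,968.50 = KRW 22,012,750.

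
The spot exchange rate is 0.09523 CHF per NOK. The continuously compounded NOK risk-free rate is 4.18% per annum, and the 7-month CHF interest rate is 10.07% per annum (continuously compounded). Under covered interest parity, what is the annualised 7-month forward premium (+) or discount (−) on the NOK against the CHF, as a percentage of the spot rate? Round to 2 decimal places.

T = 7/12 years.
F = S · g_CHF/g_NOK = 0.09523 × 1.0605012/1.024683 = 0.09855880.
Annualised premium = (F − S)/S × (1/T) = (0.09855880 − 0.09523)/0.09523 ÷ (7/12) = 5.99%.

+5.99%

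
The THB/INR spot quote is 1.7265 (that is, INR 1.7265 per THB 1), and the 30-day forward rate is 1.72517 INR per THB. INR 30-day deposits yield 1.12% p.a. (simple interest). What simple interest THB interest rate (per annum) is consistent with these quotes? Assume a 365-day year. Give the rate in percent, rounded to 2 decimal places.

2.06%

T = 30/365 years.
By CIP, F/S equals the INR-to-THB growth ratio: 1.72517/1.7265 = 0.9992297.
The INR side grows by 1 + 0.0112×30/365 = 1.0009205.
Hence g_THB = 1.0016921.
(1.0016921 − 1)/T = 0.020587, i.e. 2.06%.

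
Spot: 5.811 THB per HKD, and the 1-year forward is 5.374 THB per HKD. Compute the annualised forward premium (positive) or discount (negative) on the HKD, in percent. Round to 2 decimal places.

T = 1 year.
(F − S)/S = (5.374 − 5.811)/5.811 = -0.0752022.
Annualise by dividing by T: -0.0752022 / 1 = -0.075202 → -7.52%.

-7.52%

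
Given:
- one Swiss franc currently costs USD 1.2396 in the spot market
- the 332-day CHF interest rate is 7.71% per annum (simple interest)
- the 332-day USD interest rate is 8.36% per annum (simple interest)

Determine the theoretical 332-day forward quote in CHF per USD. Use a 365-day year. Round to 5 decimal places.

0.80228

T = 332/365 years.
Growth of 1 USD over T: 1 + 0.0836×332/365 = 1.0760416.
CHF accumulates by 1 + 0.0771×332/365 = 1.0701293.
So F = 1.2396 × 1.0760416 / 1.0701293 = 1.246449 (USD/CHF).
Invert for CHF per USD: 1 / 1.246449 = 0.80228.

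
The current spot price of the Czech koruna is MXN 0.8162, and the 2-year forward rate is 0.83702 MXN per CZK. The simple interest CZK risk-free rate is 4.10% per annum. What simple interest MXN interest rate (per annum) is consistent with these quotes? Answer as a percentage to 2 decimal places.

T = 2 years.
F/S = 0.83702/0.8162 = 1.0255085 = (growth of MXN) / (growth of CZK).
The CZK side grows by 1 + 0.0410×2 = 1.082000.
That pins the MXN growth at 1.1096002.
(1.1096002 − 1)/T = 0.054800, i.e. 5.48%.

5.48%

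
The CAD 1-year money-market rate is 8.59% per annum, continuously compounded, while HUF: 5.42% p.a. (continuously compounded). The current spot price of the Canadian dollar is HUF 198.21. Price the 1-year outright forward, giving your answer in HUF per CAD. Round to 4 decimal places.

192.0253

T = 1 year.
HUF growth factor: e^(0.0542×1) = 1.05569572.
Growth of 1 CAD over T: e^(0.0859×1) = 1.089697353.
Forward (HUF per CAD) = 198.21 × 1.05569572 / 1.089697353 = 192.025289.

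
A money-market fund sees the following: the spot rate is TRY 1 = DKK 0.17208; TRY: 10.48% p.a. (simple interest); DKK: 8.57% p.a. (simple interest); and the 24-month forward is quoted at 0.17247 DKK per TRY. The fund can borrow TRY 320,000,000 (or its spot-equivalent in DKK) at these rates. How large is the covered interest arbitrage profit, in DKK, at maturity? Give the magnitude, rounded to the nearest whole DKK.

DKK 2,254,464

T = 2 years.
Invest the TRY and cover forward: 320,000,000 × 1.209600 × 0.17247 = DKK 66,758,307.84.
Convert at spot and invest in DKK: 320,000,000 × 0.17208 × 1.171400 = DKK 64,503,843.84.
The quoted forward overvalues TRY, so borrow DKK, buy TRY at spot, deposit the TRY at 10.48%, and sell the proceeds forward at 0.17247.
The gap between the two covered legs is DKK 2,254,464.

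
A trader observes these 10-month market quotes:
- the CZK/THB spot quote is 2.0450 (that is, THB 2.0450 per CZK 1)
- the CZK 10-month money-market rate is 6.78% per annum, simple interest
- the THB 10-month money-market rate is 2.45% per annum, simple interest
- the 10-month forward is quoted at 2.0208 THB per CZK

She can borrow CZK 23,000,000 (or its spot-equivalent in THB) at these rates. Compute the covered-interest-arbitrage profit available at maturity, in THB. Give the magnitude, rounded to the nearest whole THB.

THB 1,109,132

T = 10/12 years.
Route A — deposit CZK, sell forward: 23,000,000 × 1.056500 × 2.0208 = THB 49,104,429.60.
Route B — convert at spot, deposit THB: 23,000,000 × 2.0450 × 1.0204166667 = THB 47,995,297.92.
The quoted forward overvalues CZK, so borrow THB, buy CZK at spot, deposit the CZK at 6.78%, and sell the proceeds forward at 2.0208.
The gap between the two covered legs is THB 1,109,132.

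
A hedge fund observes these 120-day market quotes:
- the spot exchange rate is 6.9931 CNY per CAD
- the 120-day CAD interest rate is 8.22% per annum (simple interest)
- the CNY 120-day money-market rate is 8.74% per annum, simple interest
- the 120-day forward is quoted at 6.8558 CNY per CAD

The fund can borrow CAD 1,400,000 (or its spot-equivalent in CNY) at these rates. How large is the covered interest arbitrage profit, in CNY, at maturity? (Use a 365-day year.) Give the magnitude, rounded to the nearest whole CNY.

T = 120/365 years.
Invest the CAD and cover forward: 1,400,000 × 1.027024658 × 6.8558 = CNY 9,857,505.91.
Convert at spot and invest in CNY: 1,400,000 × 6.9931 × 1.028734247 = CNY 10,071,658.05.
The quoted forward undervalues CAD, so borrow CAD, convert to CNY at spot, deposit the CNY at 8.74%, and buy CAD forward at 6.8558 to cover the loan.
The gap between the two covered legs is CNY 214,152.

CNY 214,152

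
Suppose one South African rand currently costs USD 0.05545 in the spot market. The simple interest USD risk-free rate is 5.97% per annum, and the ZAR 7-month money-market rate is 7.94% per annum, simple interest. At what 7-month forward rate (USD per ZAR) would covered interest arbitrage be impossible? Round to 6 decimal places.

0.054841

T = 7/12 years.
Growth of 1 USD over T: 1 + 0.0597×7/12 = 1.034825.
Growth of 1 ZAR over T: 1 + 0.0794×7/12 = 1.0463167.
So F = 0.05545 × 1.034825 / 1.0463167 = 0.05484099 (USD/ZAR).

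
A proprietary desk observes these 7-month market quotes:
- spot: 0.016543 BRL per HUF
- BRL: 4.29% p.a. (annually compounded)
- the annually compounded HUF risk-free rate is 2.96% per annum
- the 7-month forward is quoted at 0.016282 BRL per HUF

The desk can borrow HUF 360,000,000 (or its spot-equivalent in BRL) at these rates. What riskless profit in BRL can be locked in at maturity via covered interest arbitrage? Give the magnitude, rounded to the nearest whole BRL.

T = 7/12 years.
Invest the HUF and cover forward: 360,000,000 × 1.017161651 × 0.016282 = BRL 5,962,113.36.
Convert at spot and invest in BRL: 360,000,000 × 0.016543 × 1.024805756 = BRL 6,103,210.18.
The quoted forward undervalues HUF, so borrow HUF, convert to BRL at spot, deposit the BRL at 4.29%, and buy HUF forward at 0.016282 to cover the loan.
The gap between the two covered legs is BRL 141,097.

BRL 141,097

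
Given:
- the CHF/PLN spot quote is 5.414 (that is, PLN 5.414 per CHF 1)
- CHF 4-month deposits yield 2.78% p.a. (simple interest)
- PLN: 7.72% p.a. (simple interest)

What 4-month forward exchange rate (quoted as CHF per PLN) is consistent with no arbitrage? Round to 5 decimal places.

T = 4/12 years.
Growth of 1 PLN over T: 1 + 0.0772×4/12 = 1.0257333.
CHF growth factor: 1 + 0.0278×4/12 = 1.0092667.
So F = 5.414 × 1.0257333 / 1.0092667 = 5.502332 (PLN/CHF).
Quoted the other way: 1/5.502332 = 0.18174 CHF per PLN.

0.18174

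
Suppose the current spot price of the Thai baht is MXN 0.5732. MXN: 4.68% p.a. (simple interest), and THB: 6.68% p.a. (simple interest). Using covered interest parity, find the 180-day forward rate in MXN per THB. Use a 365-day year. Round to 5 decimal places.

0.56773

T = 180/365 years.
MXN accumulates by 1 + 0.0468×180/365 = 1.0230795.
THB growth factor: 1 + 0.0668×180/365 = 1.0329425.
CIP: F = S · (grow MXN)/(grow THB) = 0.5732 × 1.0230795/1.0329425 = 0.5677268 MXN per THB.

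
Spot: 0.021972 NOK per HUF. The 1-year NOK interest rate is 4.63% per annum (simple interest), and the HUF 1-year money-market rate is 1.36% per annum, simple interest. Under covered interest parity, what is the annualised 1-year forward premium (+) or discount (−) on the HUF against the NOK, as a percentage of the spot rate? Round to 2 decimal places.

T = 1 year.
F = S · g_NOK/g_HUF = 0.021972 × 1.046300/1.013600 = 0.022680844.
(F − S)/S ÷ T = (0.022680844 − 0.021972)/0.021972/1 = 0.032261 → 3.23%.

+3.23%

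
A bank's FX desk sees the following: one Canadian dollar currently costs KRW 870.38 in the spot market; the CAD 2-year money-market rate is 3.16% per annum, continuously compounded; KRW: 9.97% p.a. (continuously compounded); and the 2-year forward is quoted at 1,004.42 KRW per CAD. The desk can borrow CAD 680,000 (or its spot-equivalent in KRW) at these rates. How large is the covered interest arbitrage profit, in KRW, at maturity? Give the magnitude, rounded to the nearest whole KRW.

KRW 5,100,920

T = 2 years.
Invest the CAD and cover forward: 680,000 × 1.0652398659 × 1004.42 = KRW 727,564,793.75.
Convert at spot and invest in KRW: 680,000 × 870.38 × 1.22067013631 = KRW 722,463,873.80.
The quoted forward overvalues CAD, so borrow KRW, buy CAD at spot, deposit the CAD at 3.16%, and sell the proceeds forward at 1,004.42.
Profit = 727,564,793.75 − 722,463,873.80 = KRW 5,100,920.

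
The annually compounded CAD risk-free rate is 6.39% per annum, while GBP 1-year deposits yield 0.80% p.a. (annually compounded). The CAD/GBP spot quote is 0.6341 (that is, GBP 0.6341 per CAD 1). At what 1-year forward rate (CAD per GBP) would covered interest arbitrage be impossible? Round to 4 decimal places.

T = 1 year.
GBP accumulates by (1 + 0.0080)^1 = 1.008000.
Growth of 1 CAD over T: (1 + 0.0639)^1 = 1.063900.
CIP: F = S · (grow GBP)/(grow CAD) = 0.6341 × 1.008000/1.063900 = 0.6007828 GBP per CAD.
Quoted the other way: 1/0.6007828 = 1.6645 CAD per GBP.

1.6645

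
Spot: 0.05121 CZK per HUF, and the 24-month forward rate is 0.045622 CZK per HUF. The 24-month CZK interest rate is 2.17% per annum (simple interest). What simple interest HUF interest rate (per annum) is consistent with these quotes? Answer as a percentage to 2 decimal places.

8.56%

T = 2 years.
By CIP, F/S equals the CZK-to-HUF growth ratio: 0.045622/0.05121 = 0.8908807.
CZK growth factor: 1 + 0.0217×2 = 1.043400.
That pins the HUF growth at 1.1712006.
r = (1.1712006 − 1)/2 = 0.085600 → 8.56%.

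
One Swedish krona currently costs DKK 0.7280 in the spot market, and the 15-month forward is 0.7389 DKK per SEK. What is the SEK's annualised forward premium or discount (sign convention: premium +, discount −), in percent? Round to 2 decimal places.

+1.20%

T = 15/12 years.
Period premium: (0.7389 − 0.728)/0.728 = 0.0149725.
Annualise by dividing by T: 0.0149725 / (15/12) = 0.011978 → 1.20%.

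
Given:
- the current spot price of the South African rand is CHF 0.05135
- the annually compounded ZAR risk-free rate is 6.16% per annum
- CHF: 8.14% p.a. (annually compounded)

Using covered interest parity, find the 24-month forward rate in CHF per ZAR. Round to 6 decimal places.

0.053283

T = 2 years.
CHF growth factor: (1 + 0.0814)^2 = 1.169426.
ZAR growth factor: (1 + 0.0616)^2 = 1.1269946.
Forward (CHF per ZAR) = 0.05135 × 1.169426 / 1.1269946 = 0.05328333.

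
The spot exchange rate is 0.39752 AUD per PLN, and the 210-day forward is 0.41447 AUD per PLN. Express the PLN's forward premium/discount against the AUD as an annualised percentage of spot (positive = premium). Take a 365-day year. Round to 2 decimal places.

+7.41%

T = 210/365 years.
PLN trades forward at +4.26394% vs spot over the period.
Annualise by dividing by T: 0.0426394 / (210/365) = 0.074111 → 7.41%.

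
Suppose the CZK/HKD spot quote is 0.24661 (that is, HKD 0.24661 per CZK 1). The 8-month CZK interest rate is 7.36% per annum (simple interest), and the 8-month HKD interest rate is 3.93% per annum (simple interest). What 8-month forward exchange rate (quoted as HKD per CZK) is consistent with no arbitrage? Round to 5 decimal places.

0.24123

T = 8/12 years.
HKD accumulates by 1 + 0.0393×8/12 = 1.026200.
CZK growth factor: 1 + 0.0736×8/12 = 1.0490667.
So F = 0.24661 × 1.026200 / 1.0490667 = 0.2412346 (HKD/CZK).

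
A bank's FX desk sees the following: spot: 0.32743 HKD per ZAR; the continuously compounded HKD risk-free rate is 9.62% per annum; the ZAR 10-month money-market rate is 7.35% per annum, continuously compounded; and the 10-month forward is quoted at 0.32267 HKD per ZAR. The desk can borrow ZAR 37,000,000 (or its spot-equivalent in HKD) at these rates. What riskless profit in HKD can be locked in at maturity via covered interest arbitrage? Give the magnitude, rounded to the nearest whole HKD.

HKD 433,213

T = 10/12 years.
Keep in ZAR, deliver into the forward: 37,000,000·1.0631646721·0.32267 = HKD 12,692,899.76.
Swap to HKD now, deposit: 37,000,000·0.32743·1.0834676306 = HKD 13,126,112.83.
The quoted forward undervalues ZAR, so borrow ZAR, convert to HKD at spot, deposit the HKD at 9.62%, and buy ZAR forward at 0.32267 to cover the loan.
The gap between the two covered legs is HKD 433,213.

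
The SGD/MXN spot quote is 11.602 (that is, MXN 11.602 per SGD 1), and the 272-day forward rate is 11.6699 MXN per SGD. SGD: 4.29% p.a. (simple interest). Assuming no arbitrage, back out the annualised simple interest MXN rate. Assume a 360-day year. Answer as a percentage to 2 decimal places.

5.09%

T = 272/360 years.
By CIP, F/S equals the MXN-to-SGD growth ratio: 11.6699/11.602 = 1.0058524.
The SGD side grows by 1 + 0.0429×272/360 = 1.0324133.
Hence g_MXN = 1.0384554.
r = (1.0384554 − 1)/(272/360) = 0.050897 → 5.09%.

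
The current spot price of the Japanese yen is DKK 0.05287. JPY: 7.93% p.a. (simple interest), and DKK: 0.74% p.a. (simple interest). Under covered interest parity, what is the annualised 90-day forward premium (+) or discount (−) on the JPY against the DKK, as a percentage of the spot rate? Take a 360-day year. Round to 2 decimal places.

-7.05%

T = 90/360 years.
CIP forward (DKK per JPY) = 0.05287 × 1.001850/1.019825 = 0.05193814.
Annualised premium = (F − S)/S × (1/T) = (0.05193814 − 0.05287)/0.05287 ÷ (90/360) = -7.05%.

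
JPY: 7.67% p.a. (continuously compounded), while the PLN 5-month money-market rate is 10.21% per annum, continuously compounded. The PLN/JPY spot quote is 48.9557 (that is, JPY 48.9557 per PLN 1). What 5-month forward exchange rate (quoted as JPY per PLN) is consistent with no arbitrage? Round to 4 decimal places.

T = 5/12 years.
Growth of 1 JPY over T: e^(0.0767×5/12) = 1.03247448.
PLN accumulates by e^(0.1021×5/12) = 1.04345953.
Forward (JPY per PLN) = 48.9557 × 1.03247448 / 1.04345953 = 48.440317.

48.4403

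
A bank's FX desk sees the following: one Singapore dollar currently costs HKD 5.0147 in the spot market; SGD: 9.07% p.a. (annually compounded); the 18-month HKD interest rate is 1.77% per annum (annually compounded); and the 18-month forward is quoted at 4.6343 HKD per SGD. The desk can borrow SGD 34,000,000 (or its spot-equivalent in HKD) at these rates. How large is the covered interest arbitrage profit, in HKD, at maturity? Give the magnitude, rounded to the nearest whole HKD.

HKD 4,435,512

T = 18/12 years.
Invest the SGD and cover forward: 34,000,000 × 1.13908981764 × 4.6343 = HKD 179,482,054.02.
Convert at spot and invest in HKD: 34,000,000 × 5.0147 × 1.02666713945 = HKD 175,046,541.94.
The quoted forward overvalues SGD, so borrow HKD, buy SGD at spot, deposit the SGD at 9.07%, and sell the proceeds forward at 4.6343.
Profit = 179,482,054.02 − 175,046,541.94 = HKD 4,435,512.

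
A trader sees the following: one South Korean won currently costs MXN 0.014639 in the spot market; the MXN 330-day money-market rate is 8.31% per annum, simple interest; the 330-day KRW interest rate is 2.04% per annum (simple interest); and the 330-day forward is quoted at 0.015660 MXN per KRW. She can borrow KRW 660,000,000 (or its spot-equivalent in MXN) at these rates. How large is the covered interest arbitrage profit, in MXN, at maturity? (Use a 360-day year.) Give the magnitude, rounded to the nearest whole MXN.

T = 330/360 years.
Invest the KRW and cover forward: 660,000,000 × 1.018700 × 0.015660 = MXN 10,528,875.72.
Convert at spot and invest in MXN: 660,000,000 × 0.014639 × 1.076175 = MXN 10,397,723.04.
The quoted forward overvalues KRW, so borrow MXN, buy KRW at spot, deposit the KRW at 2.04%, and sell the proceeds forward at 0.015660.
Profit = 10,528,875.72 − 10,397,723.04 = MXN 131,153.

MXN 131,153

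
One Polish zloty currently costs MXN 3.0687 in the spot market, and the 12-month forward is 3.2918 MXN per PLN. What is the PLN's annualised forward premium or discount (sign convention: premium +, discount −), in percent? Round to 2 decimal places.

+7.27%

T = 1 year.
Period premium: (3.2918 − 3.0687)/3.0687 = 0.0727018.
Per annum: 0.0727018 / 1 = 0.072702 = 7.27%.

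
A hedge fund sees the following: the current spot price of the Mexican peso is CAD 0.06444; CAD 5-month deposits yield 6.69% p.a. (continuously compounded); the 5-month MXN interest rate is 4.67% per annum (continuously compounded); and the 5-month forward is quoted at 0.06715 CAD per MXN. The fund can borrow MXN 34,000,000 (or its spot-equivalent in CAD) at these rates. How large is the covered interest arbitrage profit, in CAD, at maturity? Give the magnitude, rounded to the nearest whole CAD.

CAD 75,068

T = 5/12 years.
Route A — deposit MXN, sell forward: 34,000,000 × 1.019648881 × 0.06715 = CAD 2,327,960.36.
Route B — convert at spot, deposit CAD: 34,000,000 × 0.06444 × 1.028267143 = CAD 2,252,892.18.
The quoted forward overvalues MXN, so borrow CAD, buy MXN at spot, deposit the MXN at 4.67%, and sell the proceeds forward at 0.06715.
The gap between the two covered legs is CAD 75,068.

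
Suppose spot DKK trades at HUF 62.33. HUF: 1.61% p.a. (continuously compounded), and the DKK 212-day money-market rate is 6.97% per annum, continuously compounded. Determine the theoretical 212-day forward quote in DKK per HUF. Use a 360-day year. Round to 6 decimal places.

T = 212/360 years.
HUF accumulates by e^(0.0161×212/360) = 1.0095262.
Growth of 1 DKK over T: e^(0.0697×212/360) = 1.0418996.
CIP: F = S · (grow HUF)/(grow DKK) = 62.33 × 1.0095262/1.0418996 = 60.39331 HUF per DKK.
Quoted the other way: 1/60.39331 = 0.016558 DKK per HUF.

0.016558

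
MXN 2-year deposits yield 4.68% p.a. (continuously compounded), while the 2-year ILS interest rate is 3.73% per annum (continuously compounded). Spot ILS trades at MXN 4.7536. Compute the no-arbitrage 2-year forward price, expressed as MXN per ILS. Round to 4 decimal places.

4.8448

T = 2 years.
MXN accumulates by e^(0.0468×2) = 1.0981204.
Growth of 1 ILS over T: e^(0.0373×2) = 1.0774531.
CIP: F = S · (grow MXN)/(grow ILS) = 4.7536 × 1.0981204/1.0774531 = 4.844782 MXN per ILS.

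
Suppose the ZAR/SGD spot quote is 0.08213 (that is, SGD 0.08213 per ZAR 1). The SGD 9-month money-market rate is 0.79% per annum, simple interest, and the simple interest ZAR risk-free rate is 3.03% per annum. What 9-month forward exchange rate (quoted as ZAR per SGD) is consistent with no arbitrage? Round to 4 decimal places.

T = 9/12 years.
SGD accumulates by 1 + 0.0079×9/12 = 1.005925.
Growth of 1 ZAR over T: 1 + 0.0303×9/12 = 1.022725.
CIP: F = S · (grow SGD)/(grow ZAR) = 0.08213 × 1.005925/1.022725 = 0.080780875 SGD per ZAR.
Invert for ZAR per SGD: 1 / 0.080780875 = 12.3792.

12.3792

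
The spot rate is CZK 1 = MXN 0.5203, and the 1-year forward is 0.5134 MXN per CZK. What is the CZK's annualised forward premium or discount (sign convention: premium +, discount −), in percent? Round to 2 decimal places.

T = 1 year.
CZK trades forward at -1.32616% vs spot over the period.
Annualise by dividing by T: -0.0132616 / 1 = -0.013262 → -1.33%.

-1.33%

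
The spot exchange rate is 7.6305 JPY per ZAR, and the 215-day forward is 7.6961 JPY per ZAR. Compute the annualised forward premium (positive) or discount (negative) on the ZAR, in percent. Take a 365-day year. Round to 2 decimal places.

T = 215/365 years.
ZAR trades forward at +0.85971% vs spot over the period.
Annualise by dividing by T: 0.0085971 / (215/365) = 0.014595 → 1.46%.

+1.46%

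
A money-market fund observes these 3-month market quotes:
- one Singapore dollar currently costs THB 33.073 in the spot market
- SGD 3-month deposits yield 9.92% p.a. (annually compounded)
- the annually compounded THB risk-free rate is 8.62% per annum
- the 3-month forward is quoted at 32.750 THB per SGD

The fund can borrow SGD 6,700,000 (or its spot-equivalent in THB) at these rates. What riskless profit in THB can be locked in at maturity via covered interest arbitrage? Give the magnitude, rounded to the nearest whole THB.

T = 3/12 years.
Route A — deposit SGD, sell forward: 6,700,000 × 1.02392743579 × 32.750 = THB 224,675,277.60.
Route B — convert at spot, deposit THB: 6,700,000 × 33.073 × 1.02088647364 = THB 226,217,314.90.
The quoted forward undervalues SGD, so borrow SGD, convert to THB at spot, deposit the THB at 8.62%, and buy SGD forward at 32.750 to cover the loan.
Profit = 226,217,314.90 − 224,675,277.60 = THB 1,542,037.

THB 1,542,037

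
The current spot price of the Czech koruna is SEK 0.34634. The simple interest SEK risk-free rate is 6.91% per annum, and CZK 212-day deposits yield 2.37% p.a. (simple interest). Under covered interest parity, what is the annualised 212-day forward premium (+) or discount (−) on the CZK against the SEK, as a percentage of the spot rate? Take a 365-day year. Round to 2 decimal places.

T = 212/365 years.
F = S · g_SEK/g_CZK = 0.34634 × 1.0401348/1.0137655 = 0.35534873.
Annualised premium = (F − S)/S × (1/T) = (0.35534873 − 0.34634)/0.34634 ÷ (212/365) = 4.48%.

+4.48%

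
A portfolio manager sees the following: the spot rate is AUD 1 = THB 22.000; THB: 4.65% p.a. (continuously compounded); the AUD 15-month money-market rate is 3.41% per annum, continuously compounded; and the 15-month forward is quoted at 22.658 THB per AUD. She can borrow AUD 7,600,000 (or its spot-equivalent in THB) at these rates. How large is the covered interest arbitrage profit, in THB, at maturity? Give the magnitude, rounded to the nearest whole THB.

T = 15/12 years.
Route A — deposit AUD, sell forward: 7,600,000 × 1.04354649153 × 22.658 = THB 179,699,540.68.
Route B — convert at spot, deposit THB: 7,600,000 × 22.000 × 1.05984746836 = THB 177,206,496.71.
The quoted forward overvalues AUD, so borrow THB, buy AUD at spot, deposit the AUD at 3.41%, and sell the proceeds forward at 22.658.
Arbitrage profit = |179,699,540.68 − 177,206,496.71| = THB 2,493,044.

THB 2,493,044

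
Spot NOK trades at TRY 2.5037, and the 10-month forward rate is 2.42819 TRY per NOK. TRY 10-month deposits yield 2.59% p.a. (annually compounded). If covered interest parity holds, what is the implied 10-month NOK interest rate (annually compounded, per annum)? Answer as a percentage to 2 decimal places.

6.43%

T = 10/12 years.
By CIP, F/S equals the TRY-to-NOK growth ratio: 2.42819/2.5037 = 0.9698406.
TRY growth factor: (1 + 0.0259)^(10/12) = 1.0215372.
So the NOK growth factor = 1.0533042.
Annualise: 1.0533042^(12/10) − 1 = 0.064301 = 6.43%.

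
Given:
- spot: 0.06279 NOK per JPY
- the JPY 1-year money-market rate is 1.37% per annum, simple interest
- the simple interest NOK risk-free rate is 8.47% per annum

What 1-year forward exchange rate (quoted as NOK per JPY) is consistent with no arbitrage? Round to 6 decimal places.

0.067188

T = 1 year.
Growth of 1 NOK over T: 1 + 0.0847×1 = 1.084700.
JPY accumulates by 1 + 0.0137×1 = 1.013700.
Forward (NOK per JPY) = 0.06279 × 1.084700 / 1.013700 = 0.06718784.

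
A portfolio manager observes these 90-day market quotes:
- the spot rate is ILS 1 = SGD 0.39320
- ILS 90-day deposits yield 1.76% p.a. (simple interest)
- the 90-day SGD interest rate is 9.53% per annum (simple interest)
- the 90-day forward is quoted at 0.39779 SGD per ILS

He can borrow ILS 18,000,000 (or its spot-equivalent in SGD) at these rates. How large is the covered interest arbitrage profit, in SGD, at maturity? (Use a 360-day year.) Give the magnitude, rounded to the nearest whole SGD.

SGD 54,499

T = 90/360 years.
Invest the ILS and cover forward: 18,000,000 × 1.004400 × 0.39779 = SGD 7,191,724.97.
Convert at spot and invest in SGD: 18,000,000 × 0.39320 × 1.023825 = SGD 7,246,223.82.
The quoted forward undervalues ILS, so borrow ILS, convert to SGD at spot, deposit the SGD at 9.53%, and buy ILS forward at 0.39779 to cover the loan.
The gap between the two covered legs is SGD 54,499.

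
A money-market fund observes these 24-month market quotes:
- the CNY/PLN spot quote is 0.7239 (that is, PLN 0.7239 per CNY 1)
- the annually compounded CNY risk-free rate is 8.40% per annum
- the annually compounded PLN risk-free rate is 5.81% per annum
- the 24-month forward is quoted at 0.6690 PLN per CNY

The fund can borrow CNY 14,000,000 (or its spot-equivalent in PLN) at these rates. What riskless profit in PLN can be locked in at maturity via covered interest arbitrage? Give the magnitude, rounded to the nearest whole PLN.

PLN 340,876

T = 2 years.
Route A — deposit CNY, sell forward: 14,000,000 × 1.175056 × 0.6690 = PLN 11,005,574.50.
Route B — convert at spot, deposit PLN: 14,000,000 × 0.7239 × 1.11957561 = PLN 11,346,450.98.
The quoted forward undervalues CNY, so borrow CNY, convert to PLN at spot, deposit the PLN at 5.81%, and buy CNY forward at 0.6690 to cover the loan.
Profit = 11,346,450.98 − 11,005,574.50 = PLN 340,876.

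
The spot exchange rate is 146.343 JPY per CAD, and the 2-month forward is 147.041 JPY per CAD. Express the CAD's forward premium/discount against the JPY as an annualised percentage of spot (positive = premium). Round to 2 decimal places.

T = 2/12 years.
CAD trades forward at +0.47696% vs spot over the period.
×(1/T) gives 2.86% p.a.

+2.86%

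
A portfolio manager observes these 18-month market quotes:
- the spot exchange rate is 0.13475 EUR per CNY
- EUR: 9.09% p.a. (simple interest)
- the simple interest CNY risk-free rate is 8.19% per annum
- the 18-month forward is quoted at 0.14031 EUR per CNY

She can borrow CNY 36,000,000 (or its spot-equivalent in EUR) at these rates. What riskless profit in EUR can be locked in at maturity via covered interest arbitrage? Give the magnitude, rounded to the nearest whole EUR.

EUR 159,261

T = 18/12 years.
Route A — deposit CNY, sell forward: 36,000,000 × 1.122850 × 0.14031 = EUR 5,671,695.01.
Route B — convert at spot, deposit EUR: 36,000,000 × 0.13475 × 1.136350 = EUR 5,512,433.85.
The quoted forward overvalues CNY, so borrow EUR, buy CNY at spot, deposit the CNY at 8.19%, and sell the proceeds forward at 0.14031.
The gap between the two covered legs is EUR 159,261.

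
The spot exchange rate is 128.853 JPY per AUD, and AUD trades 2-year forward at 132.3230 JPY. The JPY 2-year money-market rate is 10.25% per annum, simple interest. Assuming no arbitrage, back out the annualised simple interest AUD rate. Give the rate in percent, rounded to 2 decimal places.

8.67%

T = 2 years.
F/S = 132.323/128.853 = 1.0269299 = (growth of JPY) / (growth of AUD).
The JPY side grows by 1 + 0.1025×2 = 1.205000.
Hence g_AUD = 1.1734004.
r = (1.1734004 − 1)/2 = 0.086700 → 8.67%.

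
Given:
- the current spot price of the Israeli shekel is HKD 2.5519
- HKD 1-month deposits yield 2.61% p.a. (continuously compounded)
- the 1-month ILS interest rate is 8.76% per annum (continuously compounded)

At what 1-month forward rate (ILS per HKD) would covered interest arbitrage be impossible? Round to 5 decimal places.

0.39388

T = 1/12 years.
HKD growth factor: e^(0.0261×1/12) = 1.0021774.
Growth of 1 ILS over T: e^(0.0876×1/12) = 1.0073267.
So F = 2.5519 × 1.0021774 / 1.0073267 = 2.538855 (HKD/ILS).
Quoted the other way: 1/2.538855 = 0.39388 ILS per HKD.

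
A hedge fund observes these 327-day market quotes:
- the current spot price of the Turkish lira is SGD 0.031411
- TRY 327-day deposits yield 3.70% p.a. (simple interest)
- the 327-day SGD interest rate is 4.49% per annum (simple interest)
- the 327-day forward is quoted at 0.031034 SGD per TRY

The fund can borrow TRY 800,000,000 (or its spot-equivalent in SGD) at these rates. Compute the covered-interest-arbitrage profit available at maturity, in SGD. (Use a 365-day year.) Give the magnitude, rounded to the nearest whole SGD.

SGD 489,447

T = 327/365 years.
Invest the TRY and cover forward: 800,000,000 × 1.0331479452 × 0.031034 = SGD 25,650,170.67.
Convert at spot and invest in SGD: 800,000,000 × 0.031411 × 1.0402254795 = SGD 26,139,618.03.
The quoted forward undervalues TRY, so borrow TRY, convert to SGD at spot, deposit the SGD at 4.49%, and buy TRY forward at 0.031034 to cover the loan.
The gap between the two covered legs is SGD 489,447.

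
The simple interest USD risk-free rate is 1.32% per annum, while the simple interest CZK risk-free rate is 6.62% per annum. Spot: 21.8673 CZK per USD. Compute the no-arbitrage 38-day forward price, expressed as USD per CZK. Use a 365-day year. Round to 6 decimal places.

T = 38/365 years.
Growth of 1 CZK over T: 1 + 0.0662×38/365 = 1.0068921.
Growth of 1 USD over T: 1 + 0.0132×38/365 = 1.0013742.
CIP: F = S · (grow CZK)/(grow USD) = 21.8673 × 1.0068921/1.0013742 = 21.98780 CZK per USD.
Invert for USD per CZK: 1 / 21.98780 = 0.045480.

0.045480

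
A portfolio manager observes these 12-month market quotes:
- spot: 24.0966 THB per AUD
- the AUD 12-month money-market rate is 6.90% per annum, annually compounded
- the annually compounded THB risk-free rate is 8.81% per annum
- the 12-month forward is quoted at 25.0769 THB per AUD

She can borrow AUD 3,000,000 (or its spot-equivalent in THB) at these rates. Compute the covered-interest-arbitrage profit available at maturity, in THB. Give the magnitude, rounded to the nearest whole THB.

THB 1,763,087

T = 1 year.
Invest the AUD and cover forward: 3,000,000 × 1.069000 × 25.0769 = THB 80,421,618.30.
Convert at spot and invest in THB: 3,000,000 × 24.0966 × 1.088100 = THB 78,658,531.38.
The quoted forward overvalues AUD, so borrow THB, buy AUD at spot, deposit the AUD at 6.90%, and sell the proceeds forward at 25.0769.
Profit = 80,421,618.30 − 78,658,531.38 = THB 1,763,087.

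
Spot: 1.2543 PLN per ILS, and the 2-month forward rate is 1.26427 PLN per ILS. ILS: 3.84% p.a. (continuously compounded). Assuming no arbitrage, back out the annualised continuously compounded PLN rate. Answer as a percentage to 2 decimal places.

8.59%

T = 2/12 years.
CIP gives F = S · g_PLN/g_ILS, so g_PLN/g_ILS = 1.26427/1.2543 = 1.0079487.
The ILS side grows by e^(0.0384×2/12) = 1.0064205.
So the PLN growth factor = 1.0144202.
r = ln(1.0144202)/(2/12) = 0.085903 → 8.59%.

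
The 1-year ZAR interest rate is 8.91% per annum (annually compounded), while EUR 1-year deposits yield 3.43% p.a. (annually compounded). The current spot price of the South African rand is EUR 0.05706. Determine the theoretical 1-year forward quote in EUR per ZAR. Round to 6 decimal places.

0.054189

T = 1 year.
EUR accumulates by (1 + 0.0343)^1 = 1.034300.
Growth of 1 ZAR over T: (1 + 0.0891)^1 = 1.089100.
So F = 0.05706 × 1.034300 / 1.089100 = 0.05418892 (EUR/ZAR).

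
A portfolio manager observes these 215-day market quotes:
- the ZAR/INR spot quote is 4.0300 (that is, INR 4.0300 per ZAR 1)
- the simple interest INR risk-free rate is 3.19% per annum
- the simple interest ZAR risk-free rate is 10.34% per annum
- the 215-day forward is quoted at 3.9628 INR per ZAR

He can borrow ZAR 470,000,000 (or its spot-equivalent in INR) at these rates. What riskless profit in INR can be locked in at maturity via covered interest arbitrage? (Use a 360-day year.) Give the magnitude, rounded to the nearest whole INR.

INR 47,346,301

T = 215/360 years.
Route A — deposit ZAR, sell forward: 470,000,000 × 1.061752777778 × 3.9628 = INR 1,977,531,536.66.
Route B — convert at spot, deposit INR: 470,000,000 × 4.0300 × 1.019051388889 = INR 1,930,185,235.69.
The quoted forward overvalues ZAR, so borrow INR, buy ZAR at spot, deposit the ZAR at 10.34%, and sell the proceeds forward at 3.9628.
Profit = 1,977,531,536.66 − 1,930,185,235.69 = INR 47,346,301.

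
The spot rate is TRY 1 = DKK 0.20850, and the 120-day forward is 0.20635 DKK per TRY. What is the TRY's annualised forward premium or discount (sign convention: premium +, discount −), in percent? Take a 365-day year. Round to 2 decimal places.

T = 120/365 years.
TRY trades forward at -1.03118% vs spot over the period.
×(1/T) gives -3.14% p.a.

-3.14%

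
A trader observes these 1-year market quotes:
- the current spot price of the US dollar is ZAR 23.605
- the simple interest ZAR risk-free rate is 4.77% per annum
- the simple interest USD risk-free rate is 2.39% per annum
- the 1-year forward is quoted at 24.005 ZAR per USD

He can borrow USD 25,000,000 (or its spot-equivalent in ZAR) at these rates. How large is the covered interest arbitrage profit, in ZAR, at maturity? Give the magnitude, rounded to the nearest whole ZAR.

ZAR 3,805,975

T = 1 year.
Keep in USD, deliver into the forward: 25,000,000·1.023900·24.005 = ZAR 614,467,987.50.
Swap to ZAR now, deposit: 25,000,000·23.605·1.047700 = ZAR 618,273,962.50.
The quoted forward undervalues USD, so borrow USD, convert to ZAR at spot, deposit the ZAR at 4.77%, and buy USD forward at 24.005 to cover the loan.
Arbitrage profit = |614,467,987.50 − 618,273,962.50| = ZAR 3,805,975.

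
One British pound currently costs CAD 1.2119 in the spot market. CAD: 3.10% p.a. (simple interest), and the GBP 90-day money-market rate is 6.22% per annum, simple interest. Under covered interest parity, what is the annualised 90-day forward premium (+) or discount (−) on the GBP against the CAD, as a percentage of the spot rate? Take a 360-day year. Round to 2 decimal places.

-3.07%

T = 90/360 years.
No-arbitrage forward: 1.2119 × 1.007750 / 1.015550 = 1.2025919 CAD/GBP.
(F − S)/S ÷ T = (1.2025919 − 1.2119)/1.2119/(90/360) = -0.030722 → -3.07%.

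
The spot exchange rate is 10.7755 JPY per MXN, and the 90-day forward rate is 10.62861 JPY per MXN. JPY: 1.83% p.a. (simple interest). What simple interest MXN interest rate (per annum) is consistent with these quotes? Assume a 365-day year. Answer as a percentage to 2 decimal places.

7.46%

T = 90/365 years.
By CIP, F/S equals the JPY-to-MXN growth ratio: 10.62861/10.7755 = 0.9863681.
JPY growth factor: 1 + 0.0183×90/365 = 1.0045123.
Hence g_MXN = 1.018395.
r = (1.018395 − 1)/(90/365) = 0.074602 → 7.46%.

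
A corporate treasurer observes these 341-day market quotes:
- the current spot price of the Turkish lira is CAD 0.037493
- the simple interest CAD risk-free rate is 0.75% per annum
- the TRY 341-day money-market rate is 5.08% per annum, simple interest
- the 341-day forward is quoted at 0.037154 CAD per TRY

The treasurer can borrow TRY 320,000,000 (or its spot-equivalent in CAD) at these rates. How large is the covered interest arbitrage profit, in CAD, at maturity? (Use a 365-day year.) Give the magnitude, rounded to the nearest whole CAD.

T = 341/365 years.
Invest the TRY and cover forward: 320,000,000 × 1.047459726 × 0.037154 = CAD 12,453,541.97.
Convert at spot and invest in CAD: 320,000,000 × 0.037493 × 1.0070068493 = CAD 12,081,826.50.
The quoted forward overvalues TRY, so borrow CAD, buy TRY at spot, deposit the TRY at 5.08%, and sell the proceeds forward at 0.037154.
Profit = 12,453,541.97 − 12,081,826.50 = CAD 371,715.

CAD 371,715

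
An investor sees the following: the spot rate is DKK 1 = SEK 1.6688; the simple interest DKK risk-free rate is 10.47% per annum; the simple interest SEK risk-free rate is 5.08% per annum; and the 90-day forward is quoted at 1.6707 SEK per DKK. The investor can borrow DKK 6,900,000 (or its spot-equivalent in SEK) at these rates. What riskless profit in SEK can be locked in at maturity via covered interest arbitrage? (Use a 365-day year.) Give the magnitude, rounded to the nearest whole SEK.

T = 90/365 years.
Invest the DKK and cover forward: 6,900,000 × 1.0258164384 × 1.6707 = SEK 11,825,437.51.
Convert at spot and invest in SEK: 6,900,000 × 1.6688 × 1.0125260274 = SEK 11,658,953.70.
The quoted forward overvalues DKK, so borrow SEK, buy DKK at spot, deposit the DKK at 10.47%, and sell the proceeds forward at 1.6707.
The gap between the two covered legs is SEK 166,484.

SEK 166,484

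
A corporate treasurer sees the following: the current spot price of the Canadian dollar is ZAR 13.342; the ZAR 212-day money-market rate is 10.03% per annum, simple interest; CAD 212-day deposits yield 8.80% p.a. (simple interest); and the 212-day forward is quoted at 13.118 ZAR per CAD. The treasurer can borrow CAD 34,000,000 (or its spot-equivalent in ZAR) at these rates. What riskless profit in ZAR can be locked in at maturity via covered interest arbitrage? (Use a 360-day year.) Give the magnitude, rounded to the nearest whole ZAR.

ZAR 11,296,457

T = 212/360 years.
Route A — deposit CAD, sell forward: 34,000,000 × 1.05182222222 × 13.118 = ZAR 469,125,332.98.
Route B — convert at spot, deposit ZAR: 34,000,000 × 13.342 × 1.05906555556 = ZAR 480,421,789.84.
The quoted forward undervalues CAD, so borrow CAD, convert to ZAR at spot, deposit the ZAR at 10.03%, and buy CAD forward at 13.118 to cover the loan.
Profit = 480,421,789.84 − 469,125,332.98 = ZAR 11,296,457.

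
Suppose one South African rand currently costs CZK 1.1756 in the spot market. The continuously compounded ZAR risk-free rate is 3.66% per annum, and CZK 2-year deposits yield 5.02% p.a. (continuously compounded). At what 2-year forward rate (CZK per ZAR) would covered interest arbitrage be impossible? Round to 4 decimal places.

1.2080

T = 2 years.
Growth of 1 CZK over T: e^(0.0502×2) = 1.1056131.
ZAR accumulates by e^(0.0366×2) = 1.0759457.
So F = 1.1756 × 1.1056131 / 1.0759457 = 1.208015 (CZK/ZAR).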